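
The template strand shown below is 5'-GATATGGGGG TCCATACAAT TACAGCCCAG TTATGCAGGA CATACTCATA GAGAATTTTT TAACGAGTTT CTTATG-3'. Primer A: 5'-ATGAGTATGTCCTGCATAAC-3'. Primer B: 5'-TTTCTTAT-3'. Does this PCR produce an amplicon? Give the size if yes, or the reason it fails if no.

Primer A (ATGAGTATGTCCTGCATAAC) has reverse complement GTTATGCAGGACATACTCAT, which matches the top strand at positions 30–49; primer A anneals to the top strand there with its 3' end pointing upstream toward position 30.
Primer B (TTTCTTAT) matches the top strand directly at positions 68–75; it anneals to the bottom strand with its 3' end pointing downstream toward position 75.
The 3' ends diverge (primer A extends toward position 1, primer B toward position 76), so the primers never converge on a shared product.

No product — the primers' 3' ends point away from each other.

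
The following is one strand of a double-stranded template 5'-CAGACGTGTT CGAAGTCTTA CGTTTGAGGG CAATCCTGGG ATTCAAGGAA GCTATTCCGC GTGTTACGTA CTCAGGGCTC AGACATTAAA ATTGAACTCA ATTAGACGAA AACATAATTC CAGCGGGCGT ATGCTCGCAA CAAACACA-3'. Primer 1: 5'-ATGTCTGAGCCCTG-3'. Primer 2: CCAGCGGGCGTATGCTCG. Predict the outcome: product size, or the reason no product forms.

Primer 1 (ATGTCTGAGCCCTG) has reverse complement CAGGGCTCAGACAT, which matches the top strand at positions 73–86; primer 1 anneals to the top strand there with its 3' end pointing upstream toward position 73.
Primer 2 (CCAGCGGGCGTATGCTCG) matches the top strand directly at positions 120–137; it anneals to the bottom strand with its 3' end pointing downstream toward position 137.
The 3' ends diverge (primer 1 extends toward position 1, primer 2 toward position 148), so the primers never converge on a shared product.

No product — the primers' 3' ends point away from each other.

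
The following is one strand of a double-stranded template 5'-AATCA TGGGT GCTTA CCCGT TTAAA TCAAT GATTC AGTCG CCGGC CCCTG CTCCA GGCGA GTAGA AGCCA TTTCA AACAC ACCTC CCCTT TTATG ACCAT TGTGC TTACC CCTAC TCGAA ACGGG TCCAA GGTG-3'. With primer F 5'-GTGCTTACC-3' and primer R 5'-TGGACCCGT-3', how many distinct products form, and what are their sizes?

Two products: 121 bp, 28 bp

The forward primer GTGCTTACC matches the top strand at positions 9–17, 102–110.
The reverse primer's reverse complement is ACGGGTCCA, matching at positions 121–129.
Each forward site pairs with the reverse site to give a product ending at position 129: sizes 121, 28 bp.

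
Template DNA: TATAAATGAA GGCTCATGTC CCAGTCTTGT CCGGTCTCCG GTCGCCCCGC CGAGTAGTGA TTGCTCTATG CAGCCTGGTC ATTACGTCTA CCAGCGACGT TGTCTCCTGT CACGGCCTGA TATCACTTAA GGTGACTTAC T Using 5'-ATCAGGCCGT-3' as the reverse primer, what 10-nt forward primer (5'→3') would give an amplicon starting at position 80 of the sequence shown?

5'-CATTACGTCT-3'

The reverse primer's reverse complement ACGGCCTGAT matches the template at positions 112–121; the product starts at position 80.
The forward primer is identical to the top strand over positions 80–89: CATTACGTCT.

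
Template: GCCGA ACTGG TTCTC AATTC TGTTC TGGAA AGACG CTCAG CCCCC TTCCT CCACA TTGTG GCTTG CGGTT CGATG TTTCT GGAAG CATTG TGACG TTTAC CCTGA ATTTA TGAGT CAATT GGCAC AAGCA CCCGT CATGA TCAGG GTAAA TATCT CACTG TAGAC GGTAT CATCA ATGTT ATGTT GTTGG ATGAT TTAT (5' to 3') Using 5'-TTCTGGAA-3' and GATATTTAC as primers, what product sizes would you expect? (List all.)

The forward primer TTCTGGAA matches the top strand at positions 23–30, 77–84.
The reverse primer's reverse complement is GTAAATATC, matching at positions 146–154.
Each forward site pairs with the reverse site to give a product ending at position 154: sizes 132, 78 bp.

132 bp, 78 bp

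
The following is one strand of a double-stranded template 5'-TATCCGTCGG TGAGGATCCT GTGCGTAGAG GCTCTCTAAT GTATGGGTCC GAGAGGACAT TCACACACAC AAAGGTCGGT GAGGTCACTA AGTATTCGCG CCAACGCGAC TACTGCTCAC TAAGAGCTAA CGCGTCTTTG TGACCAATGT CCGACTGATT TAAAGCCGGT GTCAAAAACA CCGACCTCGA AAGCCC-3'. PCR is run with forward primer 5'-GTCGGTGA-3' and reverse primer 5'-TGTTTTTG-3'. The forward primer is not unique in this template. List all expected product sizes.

The forward primer GTCGGTGA matches the top strand at positions 6–13, 75–82.
The reverse primer's reverse complement is CAAAAACA, matching at positions 173–180.
Each forward site pairs with the reverse site to give a product ending at position 180: sizes 175, 106 bp.

175 bp, 106 bp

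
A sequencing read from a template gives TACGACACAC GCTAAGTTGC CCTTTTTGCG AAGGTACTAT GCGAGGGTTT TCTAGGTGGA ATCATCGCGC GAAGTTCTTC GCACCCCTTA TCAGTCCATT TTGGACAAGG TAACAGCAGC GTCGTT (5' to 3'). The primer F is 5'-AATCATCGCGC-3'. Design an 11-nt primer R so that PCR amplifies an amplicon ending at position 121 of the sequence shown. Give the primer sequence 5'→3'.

5'-CGCTGCTGTTA-3'

The forward primer binds at positions 60–70; the product's 3' end on the top strand is position 121.
The reverse primer anneals to the top strand over positions 111–121, i.e. to TAACAGCAGCG.
Its sequence written 5'→3' is the reverse complement: CGCTGCTGTTA.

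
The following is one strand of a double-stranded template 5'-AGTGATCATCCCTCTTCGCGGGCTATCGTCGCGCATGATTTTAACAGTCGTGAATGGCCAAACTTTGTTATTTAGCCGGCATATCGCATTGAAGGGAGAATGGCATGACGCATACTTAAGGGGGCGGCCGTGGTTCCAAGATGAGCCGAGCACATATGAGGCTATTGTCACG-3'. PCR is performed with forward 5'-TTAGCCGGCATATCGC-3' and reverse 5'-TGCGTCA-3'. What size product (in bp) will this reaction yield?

Scanning the template, TTAGCCGGCATATCGC occurs at positions 72–87; this primer anneals to the bottom strand there with its 3' end pointing downstream.
Reverse complement of the reverse primer: TGACGCA. This occurs on the top strand at positions 106–112.
Product length = (reverse-primer end) − (forward-primer start) + 1 = 112 − 72 + 1 = 41 bp.

41 bp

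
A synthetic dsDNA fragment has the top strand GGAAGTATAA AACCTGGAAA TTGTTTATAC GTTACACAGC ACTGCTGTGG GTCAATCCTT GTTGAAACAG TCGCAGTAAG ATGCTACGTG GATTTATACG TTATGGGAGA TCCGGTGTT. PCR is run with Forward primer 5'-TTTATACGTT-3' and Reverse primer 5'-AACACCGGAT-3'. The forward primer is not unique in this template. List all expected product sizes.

96 bp, 27 bp

The forward primer TTTATACGTT matches the top strand at positions 24–33, 93–102.
The reverse primer's reverse complement is ATCCGGTGTT, matching at positions 110–119.
Each forward site pairs with the reverse site to give a product ending at position 119: sizes 96, 27 bp.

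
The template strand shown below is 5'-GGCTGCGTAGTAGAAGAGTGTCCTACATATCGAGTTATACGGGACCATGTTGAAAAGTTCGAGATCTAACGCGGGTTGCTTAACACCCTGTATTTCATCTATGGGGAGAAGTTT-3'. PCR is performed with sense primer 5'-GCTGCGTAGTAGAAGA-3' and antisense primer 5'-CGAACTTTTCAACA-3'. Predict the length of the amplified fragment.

Scanning the template, GCTGCGTAGTAGAAGA occurs at positions 2–17; this primer anneals to the bottom strand there with its 3' end pointing downstream.
Taking the reverse complement of CGAACTTTTCAACA gives TGTTGAAAAGTTCG, found at positions 48–61 on the template; the primer anneals here to the top strand with its 3' end pointing upstream.
Product length = (reverse-primer end) − (forward-primer start) + 1 = 61 − 2 + 1 = 60 bp.

60 bp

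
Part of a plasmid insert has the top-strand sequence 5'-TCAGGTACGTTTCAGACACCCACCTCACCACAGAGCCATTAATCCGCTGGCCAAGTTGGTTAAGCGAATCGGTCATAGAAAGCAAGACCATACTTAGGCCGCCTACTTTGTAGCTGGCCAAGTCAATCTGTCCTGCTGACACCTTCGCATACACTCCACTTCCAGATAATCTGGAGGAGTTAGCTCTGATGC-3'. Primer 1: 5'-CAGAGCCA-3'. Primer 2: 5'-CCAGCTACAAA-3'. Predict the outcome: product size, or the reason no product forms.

Yes — an 87 bp product.

Primer 1 (CAGAGCCA) matches the top strand at positions 31–38; it acts as a forward primer.
Primer 2's reverse complement is TTTGTAGCTGG, matching the top strand at positions 107–117; it acts as a reverse primer.
The 3' ends face each other across positions 31–117, giving an 87 bp product.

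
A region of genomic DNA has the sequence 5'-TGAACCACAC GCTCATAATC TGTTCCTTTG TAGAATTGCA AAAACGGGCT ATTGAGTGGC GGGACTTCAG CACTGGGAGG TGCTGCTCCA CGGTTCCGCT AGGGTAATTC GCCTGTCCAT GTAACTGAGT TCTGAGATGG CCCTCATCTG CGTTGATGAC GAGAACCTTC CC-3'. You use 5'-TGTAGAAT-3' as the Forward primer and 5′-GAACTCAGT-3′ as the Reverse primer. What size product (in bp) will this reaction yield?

104 bp

Forward primer TGTAGAAT is found on the top strand at positions 29–36.
Taking the reverse complement of GAACTCAGT gives ACTGAGTTC, found at positions 124–132 on the template; the primer anneals here to the top strand with its 3' end pointing upstream.
Product length = (reverse-primer end) − (forward-primer start) + 1 = 132 − 29 + 1 = 104 bp.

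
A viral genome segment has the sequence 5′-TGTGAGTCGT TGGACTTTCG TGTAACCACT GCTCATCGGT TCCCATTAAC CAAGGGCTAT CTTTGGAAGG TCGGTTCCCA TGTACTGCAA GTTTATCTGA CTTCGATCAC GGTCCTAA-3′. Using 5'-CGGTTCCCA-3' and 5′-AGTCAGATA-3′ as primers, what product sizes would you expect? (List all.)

The forward primer CGGTTCCCA matches the top strand at positions 37–45, 72–80.
The reverse primer's reverse complement is TATCTGACT, matching at positions 94–102.
Each forward site pairs with the reverse site to give a product ending at position 102: sizes 66, 31 bp.

66 bp, 31 bp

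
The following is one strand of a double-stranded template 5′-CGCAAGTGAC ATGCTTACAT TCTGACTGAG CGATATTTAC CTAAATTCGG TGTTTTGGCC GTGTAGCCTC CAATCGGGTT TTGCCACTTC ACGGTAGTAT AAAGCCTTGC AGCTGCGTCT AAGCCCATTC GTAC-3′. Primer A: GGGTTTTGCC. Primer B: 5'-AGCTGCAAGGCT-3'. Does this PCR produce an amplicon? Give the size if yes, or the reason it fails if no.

Yes — a 39 bp product.

Primer A (GGGTTTTGCC) matches the top strand at positions 76–85; it acts as a forward primer.
Primer B's reverse complement is AGCCTTGCAGCT, matching the top strand at positions 103–114; it acts as a reverse primer.
The 3' ends face each other across positions 76–114, giving a 39 bp product.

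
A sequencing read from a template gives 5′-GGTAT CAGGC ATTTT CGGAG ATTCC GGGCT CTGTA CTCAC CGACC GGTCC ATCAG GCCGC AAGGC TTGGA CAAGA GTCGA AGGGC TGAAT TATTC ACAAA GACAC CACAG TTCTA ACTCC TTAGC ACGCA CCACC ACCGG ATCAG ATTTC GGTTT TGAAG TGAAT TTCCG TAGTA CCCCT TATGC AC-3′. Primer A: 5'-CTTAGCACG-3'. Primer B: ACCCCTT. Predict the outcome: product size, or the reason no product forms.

No product — both primers anneal to the same strand and extend in the same direction.

Primer A (CTTAGCACG) matches the top strand at positions 120–128 (3' end points downstream).
Primer B (ACCCCTT) also matches the top strand directly, at positions 175–181 — its reverse complement AAGGGGT is not present.
Both primers anneal to the bottom strand with 3' ends pointing the same way, so neither can prime synthesis back toward the other.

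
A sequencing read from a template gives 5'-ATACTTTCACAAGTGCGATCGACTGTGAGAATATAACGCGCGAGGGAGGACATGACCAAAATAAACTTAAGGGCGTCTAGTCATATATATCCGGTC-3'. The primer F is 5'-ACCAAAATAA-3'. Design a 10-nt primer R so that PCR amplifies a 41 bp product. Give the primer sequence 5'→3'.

5'-ACCGGATATA-3'

The forward primer binds at positions 55–64, so a 41 bp product ends at position 55 + 41 − 1 = 95.
The reverse primer anneals to the top strand over positions 86–95, i.e. to TATATCCGGT.
Its sequence written 5'→3' is the reverse complement: ACCGGATATA.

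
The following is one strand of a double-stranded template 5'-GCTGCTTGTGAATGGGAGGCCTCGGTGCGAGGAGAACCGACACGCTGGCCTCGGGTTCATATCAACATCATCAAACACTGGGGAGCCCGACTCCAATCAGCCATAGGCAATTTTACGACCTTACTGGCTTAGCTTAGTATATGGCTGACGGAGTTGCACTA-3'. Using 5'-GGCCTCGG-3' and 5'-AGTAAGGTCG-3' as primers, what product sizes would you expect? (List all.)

The forward primer GGCCTCGG matches the top strand at positions 18–25, 47–54.
The reverse primer's reverse complement is CGACCTTACT, matching at positions 116–125.
Each forward site pairs with the reverse site to give a product ending at position 125: sizes 108, 79 bp.

108 bp, 79 bp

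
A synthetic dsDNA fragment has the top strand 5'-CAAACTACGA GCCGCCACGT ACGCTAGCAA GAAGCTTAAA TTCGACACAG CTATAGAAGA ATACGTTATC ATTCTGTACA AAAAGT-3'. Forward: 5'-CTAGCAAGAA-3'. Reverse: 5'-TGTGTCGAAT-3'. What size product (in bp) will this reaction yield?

The forward primer matches the template at positions 24–33.
Reverse complement of the reverse primer: ATTCGACACA. This occurs on the top strand at positions 40–49.
The product runs from position 24 to position 49, so its length is 49 − 24 + 1 = 26 bp.

26 bp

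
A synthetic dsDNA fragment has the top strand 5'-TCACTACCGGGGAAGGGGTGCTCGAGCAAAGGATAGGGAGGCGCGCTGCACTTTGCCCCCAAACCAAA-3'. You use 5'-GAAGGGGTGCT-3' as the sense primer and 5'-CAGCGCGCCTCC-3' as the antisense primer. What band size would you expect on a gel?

Scanning the template, GAAGGGGTGCT occurs at positions 12–22; this primer anneals to the bottom strand there with its 3' end pointing downstream.
Reverse complement of the reverse primer: GGAGGCGCGCTG. This occurs on the top strand at positions 37–48.
Amplicon spans positions 12–48: 37 bp.

37 bp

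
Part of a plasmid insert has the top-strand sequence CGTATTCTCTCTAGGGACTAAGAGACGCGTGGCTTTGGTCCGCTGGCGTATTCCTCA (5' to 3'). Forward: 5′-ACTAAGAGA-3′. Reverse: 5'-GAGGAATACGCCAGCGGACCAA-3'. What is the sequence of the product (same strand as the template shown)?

5'-ACTAAGAGACGCGTGGCTTTGGTCCGCTGGCGTATTCCTC-3'

Scanning the template, ACTAAGAGA occurs at positions 17–25; this primer anneals to the bottom strand there with its 3' end pointing downstream.
Taking the reverse complement of GAGGAATACGCCAGCGGACCAA gives TTGGTCCGCTGGCGTATTCCTC, found at positions 35–56 on the template; the primer anneals here to the top strand with its 3' end pointing upstream.
The product is the template from position 17 through 56 (40 bp).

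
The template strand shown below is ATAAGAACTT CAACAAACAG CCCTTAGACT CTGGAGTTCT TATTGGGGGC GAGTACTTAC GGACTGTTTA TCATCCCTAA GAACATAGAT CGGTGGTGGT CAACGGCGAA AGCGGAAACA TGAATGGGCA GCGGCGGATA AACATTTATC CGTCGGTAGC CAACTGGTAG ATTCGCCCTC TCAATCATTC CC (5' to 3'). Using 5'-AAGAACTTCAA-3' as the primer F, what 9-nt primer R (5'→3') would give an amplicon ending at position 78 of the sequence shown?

5'-AGGGATGAT-3'

The forward primer binds at positions 3–13; the product's 3' end on the top strand is position 78.
The reverse primer anneals to the top strand over positions 70–78, i.e. to ATCATCCCT.
Its sequence written 5'→3' is the reverse complement: AGGGATGAT.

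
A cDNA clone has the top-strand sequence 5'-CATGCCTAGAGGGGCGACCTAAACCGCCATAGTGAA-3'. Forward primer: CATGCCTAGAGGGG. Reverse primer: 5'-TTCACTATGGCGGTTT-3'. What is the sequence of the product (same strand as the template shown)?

Forward primer CATGCCTAGAGGGG is found on the top strand at positions 1–14.
Reverse complement of the reverse primer: AAACCGCCATAGTGAA. This occurs on the top strand at positions 21–36.
The product is the template from position 1 through 36 (36 bp).

5'-CATGCCTAGAGGGGCGACCTAAACCGCCATAGTGAA-3'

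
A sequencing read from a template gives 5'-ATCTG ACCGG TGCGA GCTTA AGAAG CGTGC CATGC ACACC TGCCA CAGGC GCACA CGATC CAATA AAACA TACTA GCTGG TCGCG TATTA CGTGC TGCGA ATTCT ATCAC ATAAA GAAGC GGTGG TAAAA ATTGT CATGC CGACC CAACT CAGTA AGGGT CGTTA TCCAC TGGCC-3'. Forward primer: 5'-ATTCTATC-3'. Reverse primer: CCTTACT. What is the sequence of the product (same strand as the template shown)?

The forward primer matches the template at positions 101–108.
The reverse primer's reverse complement is AGTAAGG, which matches the template at positions 152–158.
The product is the template from position 101 through 158 (58 bp).

5'-ATTCTATCACATAAAGAAGCGGTGGTAAAAATTGTCATGCCGACCCAACTCAGTAAGG-3'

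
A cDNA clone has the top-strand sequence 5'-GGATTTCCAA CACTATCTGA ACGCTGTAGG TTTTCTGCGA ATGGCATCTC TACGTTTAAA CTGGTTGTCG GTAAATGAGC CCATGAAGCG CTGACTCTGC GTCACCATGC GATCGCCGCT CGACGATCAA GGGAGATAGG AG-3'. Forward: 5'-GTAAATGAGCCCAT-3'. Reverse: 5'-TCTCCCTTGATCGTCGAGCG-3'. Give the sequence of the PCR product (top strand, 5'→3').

Forward primer GTAAATGAGCCCAT is found on the top strand at positions 71–84.
Taking the reverse complement of TCTCCCTTGATCGTCGAGCG gives CGCTCGACGATCAAGGGAGA, found at positions 117–136 on the template; the primer anneals here to the top strand with its 3' end pointing upstream.
The product is the template from position 71 through 136 (66 bp).

5'-GTAAATGAGCCCATGAAGCGCTGACTCTGCGTCACCATGCGATCGCCGCTCGACGATCAAGGGAGA-3'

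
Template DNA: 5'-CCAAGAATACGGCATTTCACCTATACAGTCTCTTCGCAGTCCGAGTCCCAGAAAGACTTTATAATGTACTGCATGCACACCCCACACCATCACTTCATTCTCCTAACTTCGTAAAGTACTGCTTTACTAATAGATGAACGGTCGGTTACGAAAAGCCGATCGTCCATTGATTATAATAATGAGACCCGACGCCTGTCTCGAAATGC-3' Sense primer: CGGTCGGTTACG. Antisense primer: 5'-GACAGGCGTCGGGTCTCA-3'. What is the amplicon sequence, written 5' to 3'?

5'-CGGTCGGTTACGAAAAGCCGATCGTCCATTGATTATAATAATGAGACCCGACGCCTGTC-3'

Forward primer CGGTCGGTTACG is found on the top strand at positions 139–150.
Taking the reverse complement of GACAGGCGTCGGGTCTCA gives TGAGACCCGACGCCTGTC, found at positions 180–197 on the template; the primer anneals here to the top strand with its 3' end pointing upstream.
The product is the template from position 139 through 197 (59 bp).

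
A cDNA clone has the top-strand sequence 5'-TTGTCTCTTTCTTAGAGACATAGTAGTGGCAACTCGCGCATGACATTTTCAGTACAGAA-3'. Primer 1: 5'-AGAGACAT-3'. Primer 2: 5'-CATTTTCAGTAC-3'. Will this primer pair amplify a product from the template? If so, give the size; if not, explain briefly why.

Primer 1 (AGAGACAT) matches the top strand at positions 14–21 (3' end points downstream).
Primer 2 (CATTTTCAGTAC) also matches the top strand directly, at positions 44–55 — its reverse complement GTACTGAAAATG is not present.
Both primers anneal to the bottom strand with 3' ends pointing the same way, so neither can prime synthesis back toward the other.

No product — both primers anneal to the same strand and extend in the same direction.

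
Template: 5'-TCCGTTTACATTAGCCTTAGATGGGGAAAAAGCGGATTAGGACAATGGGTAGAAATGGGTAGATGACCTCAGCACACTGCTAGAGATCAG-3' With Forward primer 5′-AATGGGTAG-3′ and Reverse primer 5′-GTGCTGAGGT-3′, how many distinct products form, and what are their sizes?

Two products: 32 bp, 22 bp

The forward primer AATGGGTAG matches the top strand at positions 44–52, 54–62.
The reverse primer's reverse complement is ACCTCAGCAC, matching at positions 66–75.
Each forward site pairs with the reverse site to give a product ending at position 75: sizes 32, 22 bp.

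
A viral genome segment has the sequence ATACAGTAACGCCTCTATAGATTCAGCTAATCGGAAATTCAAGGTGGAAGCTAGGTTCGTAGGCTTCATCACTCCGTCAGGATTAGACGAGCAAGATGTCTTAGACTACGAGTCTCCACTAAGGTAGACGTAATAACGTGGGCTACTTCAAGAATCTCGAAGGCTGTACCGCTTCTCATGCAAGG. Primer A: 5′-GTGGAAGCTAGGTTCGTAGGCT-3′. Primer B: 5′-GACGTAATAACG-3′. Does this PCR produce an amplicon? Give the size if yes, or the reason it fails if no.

No product — both primers anneal to the same strand and extend in the same direction.

Primer A (GTGGAAGCTAGGTTCGTAGGCT) matches the top strand at positions 44–65 (3' end points downstream).
Primer B (GACGTAATAACG) also matches the top strand directly, at positions 127–138 — its reverse complement CGTTATTACGTC is not present.
Both primers anneal to the bottom strand with 3' ends pointing the same way, so neither can prime synthesis back toward the other.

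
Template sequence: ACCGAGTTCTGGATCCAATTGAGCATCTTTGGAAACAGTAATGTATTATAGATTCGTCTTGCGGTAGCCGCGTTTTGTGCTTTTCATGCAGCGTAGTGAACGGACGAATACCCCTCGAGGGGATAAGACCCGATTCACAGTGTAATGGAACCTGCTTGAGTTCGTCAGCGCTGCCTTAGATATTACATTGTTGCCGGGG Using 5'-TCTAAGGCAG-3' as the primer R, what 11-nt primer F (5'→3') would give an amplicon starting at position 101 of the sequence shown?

The reverse primer's reverse complement CTGCCTTAGA matches the template at positions 171–180; the product starts at position 101.
The forward primer is identical to the top strand over positions 101–111: CGGACGAATAC.

5'-CGGACGAATAC-3'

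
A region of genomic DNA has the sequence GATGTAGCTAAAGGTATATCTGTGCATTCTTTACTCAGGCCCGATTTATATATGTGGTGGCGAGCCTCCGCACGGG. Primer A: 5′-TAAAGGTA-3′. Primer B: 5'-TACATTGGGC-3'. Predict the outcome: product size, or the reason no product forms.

No product — primer B has no binding site in the template.

Primer B (TACATTGGGC) does not match the top strand, and its reverse complement GCCCAATGTA does not match either.
With no annealing site for primer B, no amplification occurs.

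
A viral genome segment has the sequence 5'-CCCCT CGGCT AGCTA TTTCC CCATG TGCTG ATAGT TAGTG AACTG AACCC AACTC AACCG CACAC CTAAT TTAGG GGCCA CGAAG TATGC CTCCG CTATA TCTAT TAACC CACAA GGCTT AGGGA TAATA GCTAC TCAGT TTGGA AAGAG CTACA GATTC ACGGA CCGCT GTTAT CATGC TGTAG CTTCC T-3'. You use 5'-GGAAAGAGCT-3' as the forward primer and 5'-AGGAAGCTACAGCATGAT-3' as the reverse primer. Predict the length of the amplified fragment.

Scanning the template, GGAAAGAGCT occurs at positions 143–152; this primer anneals to the bottom strand there with its 3' end pointing downstream.
The reverse primer's reverse complement is ATCATGCTGTAGCTTCCT, which matches the template at positions 174–191.
Product length = (reverse-primer end) − (forward-primer start) + 1 = 191 − 143 + 1 = 49 bp.

49 bp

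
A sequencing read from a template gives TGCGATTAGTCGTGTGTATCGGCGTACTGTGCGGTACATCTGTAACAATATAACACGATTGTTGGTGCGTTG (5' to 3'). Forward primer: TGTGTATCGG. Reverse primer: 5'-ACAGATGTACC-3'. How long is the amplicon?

31 bp

Scanning the template, TGTGTATCGG occurs at positions 13–22; this primer anneals to the bottom strand there with its 3' end pointing downstream.
The reverse primer's reverse complement is GGTACATCTGT, which matches the template at positions 33–43.
Product length = (reverse-primer end) − (forward-primer start) + 1 = 43 − 13 + 1 = 31 bp.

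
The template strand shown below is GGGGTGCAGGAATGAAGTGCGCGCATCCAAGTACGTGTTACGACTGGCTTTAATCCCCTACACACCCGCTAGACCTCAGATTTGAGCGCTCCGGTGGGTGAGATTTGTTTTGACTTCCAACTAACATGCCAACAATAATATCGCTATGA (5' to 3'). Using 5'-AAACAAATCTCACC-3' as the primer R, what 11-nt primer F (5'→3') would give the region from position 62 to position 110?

5'-ACACCCGCTAG-3'

The reverse primer's reverse complement GGTGAGATTTGTTT matches the template at positions 97–110; the product starts at position 62.
The forward primer is identical to the top strand over positions 62–72: ACACCCGCTAG.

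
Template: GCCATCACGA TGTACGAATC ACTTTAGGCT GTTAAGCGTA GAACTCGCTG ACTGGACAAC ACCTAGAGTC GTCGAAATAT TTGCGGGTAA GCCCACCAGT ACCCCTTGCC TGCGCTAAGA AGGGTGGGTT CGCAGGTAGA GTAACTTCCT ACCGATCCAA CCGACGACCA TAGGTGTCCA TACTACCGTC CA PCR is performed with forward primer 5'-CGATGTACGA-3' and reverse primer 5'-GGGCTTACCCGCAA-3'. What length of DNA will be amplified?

Forward primer CGATGTACGA is found on the top strand at positions 8–17.
Reverse complement of the reverse primer: TTGCGGGTAAGCCC. This occurs on the top strand at positions 81–94.
The product runs from position 8 to position 94, so its length is 94 − 8 + 1 = 87 bp.

87 bp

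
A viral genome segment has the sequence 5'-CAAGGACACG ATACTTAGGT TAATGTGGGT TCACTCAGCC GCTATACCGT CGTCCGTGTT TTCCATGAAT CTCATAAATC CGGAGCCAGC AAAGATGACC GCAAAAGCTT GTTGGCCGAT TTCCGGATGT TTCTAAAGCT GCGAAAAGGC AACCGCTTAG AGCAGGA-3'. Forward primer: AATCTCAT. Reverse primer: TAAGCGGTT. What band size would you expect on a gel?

Forward primer AATCTCAT is found on the top strand at positions 68–75.
Reverse complement of the reverse primer: AACCGCTTA. This occurs on the top strand at positions 151–159.
Amplicon spans positions 68–159: 92 bp.

92 bp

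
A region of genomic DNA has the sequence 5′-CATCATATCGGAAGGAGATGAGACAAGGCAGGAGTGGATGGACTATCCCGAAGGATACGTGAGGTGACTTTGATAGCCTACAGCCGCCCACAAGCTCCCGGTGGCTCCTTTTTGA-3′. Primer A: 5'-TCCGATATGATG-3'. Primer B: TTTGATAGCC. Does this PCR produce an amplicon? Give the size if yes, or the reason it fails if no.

No product — the primers' 3' ends point away from each other.

Primer A (TCCGATATGATG) has reverse complement CATCATATCGGA, which matches the top strand at positions 1–12; primer A anneals to the top strand there with its 3' end pointing upstream toward position 1.
Primer B (TTTGATAGCC) matches the top strand directly at positions 69–78; it anneals to the bottom strand with its 3' end pointing downstream toward position 78.
The 3' ends diverge (primer A extends toward position 1, primer B toward position 115), so the primers never converge on a shared product.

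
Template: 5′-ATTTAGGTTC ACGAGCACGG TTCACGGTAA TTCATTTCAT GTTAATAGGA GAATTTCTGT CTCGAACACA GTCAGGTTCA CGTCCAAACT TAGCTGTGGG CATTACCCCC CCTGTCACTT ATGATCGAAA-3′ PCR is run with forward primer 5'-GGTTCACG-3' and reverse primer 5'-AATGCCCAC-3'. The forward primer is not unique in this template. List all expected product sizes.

99 bp, 86 bp, 30 bp

The forward primer GGTTCACG matches the top strand at positions 6–13, 19–26, 75–82.
The reverse primer's reverse complement is GTGGGCATT, matching at positions 96–104.
Each forward site pairs with the reverse site to give a product ending at position 104: sizes 99, 86, 30 bp.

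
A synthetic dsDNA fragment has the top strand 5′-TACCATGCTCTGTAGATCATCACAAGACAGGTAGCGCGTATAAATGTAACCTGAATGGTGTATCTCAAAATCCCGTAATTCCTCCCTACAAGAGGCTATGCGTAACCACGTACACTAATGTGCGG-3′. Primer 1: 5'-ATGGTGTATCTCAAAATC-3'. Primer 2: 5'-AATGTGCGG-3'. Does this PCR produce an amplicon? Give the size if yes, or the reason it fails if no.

Primer 1 (ATGGTGTATCTCAAAATC) matches the top strand at positions 55–72 (3' end points downstream).
Primer 2 (AATGTGCGG) also matches the top strand directly, at positions 117–125 — its reverse complement CCGCACATT is not present.
Both primers anneal to the bottom strand with 3' ends pointing the same way, so neither can prime synthesis back toward the other.

No product — both primers anneal to the same strand and extend in the same direction.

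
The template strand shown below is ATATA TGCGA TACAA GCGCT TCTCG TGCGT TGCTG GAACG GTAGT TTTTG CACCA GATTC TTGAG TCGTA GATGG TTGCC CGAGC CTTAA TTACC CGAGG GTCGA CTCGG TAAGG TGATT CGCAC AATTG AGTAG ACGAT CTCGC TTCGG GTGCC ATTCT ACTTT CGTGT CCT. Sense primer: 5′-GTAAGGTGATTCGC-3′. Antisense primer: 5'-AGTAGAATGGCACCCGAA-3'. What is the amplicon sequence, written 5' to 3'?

Scanning the template, GTAAGGTGATTCGC occurs at positions 110–123; this primer anneals to the bottom strand there with its 3' end pointing downstream.
Reverse complement of the reverse primer: TTCGGGTGCCATTCTACT. This occurs on the top strand at positions 146–163.
The product is the template from position 110 through 163 (54 bp).

5'-GTAAGGTGATTCGCACAATTGAGTAGACGATCTCGCTTCGGGTGCCATTCTACT-3'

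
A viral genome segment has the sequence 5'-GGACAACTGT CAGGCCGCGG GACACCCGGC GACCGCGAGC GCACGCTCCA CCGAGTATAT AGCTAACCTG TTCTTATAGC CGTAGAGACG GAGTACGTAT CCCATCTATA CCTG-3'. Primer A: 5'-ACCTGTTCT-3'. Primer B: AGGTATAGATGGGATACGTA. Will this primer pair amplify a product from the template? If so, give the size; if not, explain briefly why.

Yes — a 48 bp product.

Primer A (ACCTGTTCT) matches the top strand at positions 66–74; it acts as a forward primer.
Primer B's reverse complement is TACGTATCCCATCTATACCT, matching the top strand at positions 94–113; it acts as a reverse primer.
The 3' ends face each other across positions 66–113, giving a 48 bp product.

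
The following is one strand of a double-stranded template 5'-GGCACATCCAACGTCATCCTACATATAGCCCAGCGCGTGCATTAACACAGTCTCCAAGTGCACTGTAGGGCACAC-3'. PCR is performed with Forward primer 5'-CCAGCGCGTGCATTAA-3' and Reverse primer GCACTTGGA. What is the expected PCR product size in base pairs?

The forward primer matches the template at positions 30–45.
Taking the reverse complement of GCACTTGGA gives TCCAAGTGC, found at positions 53–61 on the template; the primer anneals here to the top strand with its 3' end pointing upstream.
Amplicon spans positions 30–61: 32 bp.

32 bp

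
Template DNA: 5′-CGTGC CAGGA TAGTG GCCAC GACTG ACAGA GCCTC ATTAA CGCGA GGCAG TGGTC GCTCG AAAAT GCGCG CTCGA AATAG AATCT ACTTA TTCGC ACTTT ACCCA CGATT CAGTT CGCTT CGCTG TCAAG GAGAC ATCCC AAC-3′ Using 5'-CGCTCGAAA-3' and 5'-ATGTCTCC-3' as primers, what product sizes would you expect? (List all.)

83 bp, 69 bp

The forward primer CGCTCGAAA matches the top strand at positions 55–63, 69–77.
The reverse primer's reverse complement is GGAGACAT, matching at positions 130–137.
Each forward site pairs with the reverse site to give a product ending at position 137: sizes 83, 69 bp.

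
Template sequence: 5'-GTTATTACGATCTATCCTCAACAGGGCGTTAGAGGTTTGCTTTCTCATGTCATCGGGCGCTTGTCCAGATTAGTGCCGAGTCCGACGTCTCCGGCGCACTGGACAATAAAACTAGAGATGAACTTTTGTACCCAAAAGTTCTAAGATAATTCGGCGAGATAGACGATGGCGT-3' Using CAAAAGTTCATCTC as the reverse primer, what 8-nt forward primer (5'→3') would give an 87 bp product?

The reverse primer's reverse complement GAGATGAACTTTTG matches the template at positions 115–128, so the product ends at position 128.
An 87 bp product then starts at position 128 − 87 + 1 = 42.
The forward primer is identical to the top strand there: TTCTCATG.

5'-TTCTCATG-3'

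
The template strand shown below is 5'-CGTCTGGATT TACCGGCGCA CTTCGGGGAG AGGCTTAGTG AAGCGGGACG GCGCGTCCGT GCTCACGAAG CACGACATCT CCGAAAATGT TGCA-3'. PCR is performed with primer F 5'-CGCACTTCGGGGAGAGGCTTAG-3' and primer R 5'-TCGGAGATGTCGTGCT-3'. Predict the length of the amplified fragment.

68 bp

The forward primer matches the template at positions 17–38.
Reverse complement of the reverse primer: AGCACGACATCTCCGA. This occurs on the top strand at positions 69–84.
The product runs from position 17 to position 84, so its length is 84 − 17 + 1 = 68 bp.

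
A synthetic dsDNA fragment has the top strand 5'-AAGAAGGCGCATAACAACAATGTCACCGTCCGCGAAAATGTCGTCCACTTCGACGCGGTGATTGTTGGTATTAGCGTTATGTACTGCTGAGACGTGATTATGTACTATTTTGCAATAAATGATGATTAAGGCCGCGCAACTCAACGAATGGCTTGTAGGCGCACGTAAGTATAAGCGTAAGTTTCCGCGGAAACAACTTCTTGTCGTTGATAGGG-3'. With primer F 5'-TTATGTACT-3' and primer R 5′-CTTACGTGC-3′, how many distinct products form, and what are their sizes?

Two products: 93 bp, 72 bp

The forward primer TTATGTACT matches the top strand at positions 77–85, 98–106.
The reverse primer's reverse complement is GCACGTAAG, matching at positions 161–169.
Each forward site pairs with the reverse site to give a product ending at position 169: sizes 93, 72 bp.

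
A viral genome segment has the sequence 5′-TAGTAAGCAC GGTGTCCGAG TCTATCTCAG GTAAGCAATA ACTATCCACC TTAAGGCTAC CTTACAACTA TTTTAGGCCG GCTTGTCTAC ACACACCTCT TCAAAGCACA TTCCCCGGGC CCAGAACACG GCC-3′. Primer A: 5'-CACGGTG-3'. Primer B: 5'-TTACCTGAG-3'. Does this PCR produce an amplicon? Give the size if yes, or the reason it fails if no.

Primer A (CACGGTG) matches the top strand at positions 8–14; it acts as a forward primer.
Primer B's reverse complement is CTCAGGTAA, matching the top strand at positions 26–34; it acts as a reverse primer.
The 3' ends face each other across positions 8–34, giving a 27 bp product.

Yes — a 27 bp product.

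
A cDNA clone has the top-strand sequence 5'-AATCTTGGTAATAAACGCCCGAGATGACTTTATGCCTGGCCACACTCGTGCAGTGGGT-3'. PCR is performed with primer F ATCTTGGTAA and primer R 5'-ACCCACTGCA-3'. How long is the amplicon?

57 bp

Scanning the template, ATCTTGGTAA occurs at positions 2–11; this primer anneals to the bottom strand there with its 3' end pointing downstream.
The reverse primer's reverse complement is TGCAGTGGGT, which matches the template at positions 49–58.
Product length = (reverse-primer end) − (forward-primer start) + 1 = 58 − 2 + 1 = 57 bp.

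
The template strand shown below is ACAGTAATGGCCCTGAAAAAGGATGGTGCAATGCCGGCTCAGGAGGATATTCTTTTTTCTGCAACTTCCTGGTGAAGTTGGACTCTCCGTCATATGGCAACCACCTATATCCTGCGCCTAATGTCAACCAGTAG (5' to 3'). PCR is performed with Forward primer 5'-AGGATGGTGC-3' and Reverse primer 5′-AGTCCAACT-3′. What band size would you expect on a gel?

65 bp

Forward primer AGGATGGTGC is found on the top strand at positions 20–29.
Reverse complement of the reverse primer: AGTTGGACT. This occurs on the top strand at positions 76–84.
Amplicon spans positions 20–84: 65 bp.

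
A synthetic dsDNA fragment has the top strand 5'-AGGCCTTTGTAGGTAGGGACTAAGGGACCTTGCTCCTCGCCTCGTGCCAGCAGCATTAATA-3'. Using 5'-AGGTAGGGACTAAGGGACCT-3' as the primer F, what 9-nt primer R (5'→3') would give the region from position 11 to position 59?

5'-TTAATGCTG-3'

The product's 3' end on the top strand is position 59.
The reverse primer anneals to the top strand over positions 51–59, i.e. to CAGCATTAA.
Its sequence written 5'→3' is the reverse complement: TTAATGCTG.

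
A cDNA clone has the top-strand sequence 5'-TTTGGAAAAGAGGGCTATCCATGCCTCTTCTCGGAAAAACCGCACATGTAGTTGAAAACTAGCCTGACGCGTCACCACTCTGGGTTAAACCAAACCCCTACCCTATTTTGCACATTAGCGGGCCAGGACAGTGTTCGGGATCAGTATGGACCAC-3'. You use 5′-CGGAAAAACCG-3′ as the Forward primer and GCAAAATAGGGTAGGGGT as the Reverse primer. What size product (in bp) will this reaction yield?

The forward primer matches the template at positions 32–42.
The reverse primer's reverse complement is ACCCCTACCCTATTTTGC, which matches the template at positions 94–111.
The product runs from position 32 to position 111, so its length is 111 − 32 + 1 = 80 bp.

80 bp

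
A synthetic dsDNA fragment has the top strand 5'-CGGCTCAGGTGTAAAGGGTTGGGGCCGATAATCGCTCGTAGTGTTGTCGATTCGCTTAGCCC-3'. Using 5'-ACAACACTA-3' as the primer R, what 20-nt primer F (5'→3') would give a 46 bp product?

5'-GGCTCAGGTGTAAAGGGTTG-3'

The reverse primer's reverse complement TAGTGTTGT matches the template at positions 39–47, so the product ends at position 47.
A 46 bp product then starts at position 47 − 46 + 1 = 2.
The forward primer is identical to the top strand there: GGCTCAGGTGTAAAGGGTTG.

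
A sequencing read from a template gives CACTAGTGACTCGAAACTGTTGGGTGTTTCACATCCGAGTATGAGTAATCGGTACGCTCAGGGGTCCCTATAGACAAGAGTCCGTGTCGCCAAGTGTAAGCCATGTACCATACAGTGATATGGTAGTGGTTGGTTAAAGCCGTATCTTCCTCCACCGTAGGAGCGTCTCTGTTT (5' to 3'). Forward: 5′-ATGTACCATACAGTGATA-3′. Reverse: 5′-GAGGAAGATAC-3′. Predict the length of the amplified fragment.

50 bp

Forward primer ATGTACCATACAGTGATA is found on the top strand at positions 103–120.
Taking the reverse complement of GAGGAAGATAC gives GTATCTTCCTC, found at positions 142–152 on the template; the primer anneals here to the top strand with its 3' end pointing upstream.
The product runs from position 103 to position 152, so its length is 152 − 103 + 1 = 50 bp.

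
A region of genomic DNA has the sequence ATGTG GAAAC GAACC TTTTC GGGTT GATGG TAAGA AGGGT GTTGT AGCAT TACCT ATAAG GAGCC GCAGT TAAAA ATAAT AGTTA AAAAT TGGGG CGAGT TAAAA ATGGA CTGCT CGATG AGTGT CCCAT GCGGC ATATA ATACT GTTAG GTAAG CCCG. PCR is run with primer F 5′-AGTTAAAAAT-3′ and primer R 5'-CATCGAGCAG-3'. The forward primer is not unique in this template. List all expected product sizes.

The forward primer AGTTAAAAAT matches the top strand at positions 68–77, 81–90, 98–107.
The reverse primer's reverse complement is CTGCTCGATG, matching at positions 111–120.
Each forward site pairs with the reverse site to give a product ending at position 120: sizes 53, 40, 23 bp.

53 bp, 40 bp, 23 bp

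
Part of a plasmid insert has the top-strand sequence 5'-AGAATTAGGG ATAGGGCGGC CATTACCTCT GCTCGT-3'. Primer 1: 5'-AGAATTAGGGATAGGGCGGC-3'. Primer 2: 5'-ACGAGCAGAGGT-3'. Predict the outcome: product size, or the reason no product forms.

Primer 1 (AGAATTAGGGATAGGGCGGC) matches the top strand at positions 1–20; it acts as a forward primer.
Primer 2's reverse complement is ACCTCTGCTCGT, matching the top strand at positions 25–36; it acts as a reverse primer.
The 3' ends face each other across positions 1–36, giving a 36 bp product.

Yes — a 36 bp product.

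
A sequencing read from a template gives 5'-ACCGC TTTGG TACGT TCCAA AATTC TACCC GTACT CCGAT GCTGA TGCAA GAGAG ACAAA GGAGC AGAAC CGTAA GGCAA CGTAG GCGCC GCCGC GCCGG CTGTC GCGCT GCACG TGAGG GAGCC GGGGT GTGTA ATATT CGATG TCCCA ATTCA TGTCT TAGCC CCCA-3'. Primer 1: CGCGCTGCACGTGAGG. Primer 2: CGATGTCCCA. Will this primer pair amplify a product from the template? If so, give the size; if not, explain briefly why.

No product — both primers anneal to the same strand and extend in the same direction.

Primer 1 (CGCGCTGCACGTGAGG) matches the top strand at positions 105–120 (3' end points downstream).
Primer 2 (CGATGTCCCA) also matches the top strand directly, at positions 141–150 — its reverse complement TGGGACATCG is not present.
Both primers anneal to the bottom strand with 3' ends pointing the same way, so neither can prime synthesis back toward the other.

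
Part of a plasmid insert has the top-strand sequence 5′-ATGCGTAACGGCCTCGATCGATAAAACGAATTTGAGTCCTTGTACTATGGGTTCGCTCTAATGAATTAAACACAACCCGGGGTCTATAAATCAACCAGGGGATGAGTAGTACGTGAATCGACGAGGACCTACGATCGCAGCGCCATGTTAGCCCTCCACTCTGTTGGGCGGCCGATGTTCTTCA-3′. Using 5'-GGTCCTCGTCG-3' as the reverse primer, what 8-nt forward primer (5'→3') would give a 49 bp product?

The reverse primer's reverse complement CGACGAGGACC matches the template at positions 119–129, so the product ends at position 129.
A 49 bp product then starts at position 129 − 49 + 1 = 81.
The forward primer is identical to the top strand there: GGTCTATA.

5'-GGTCTATA-3'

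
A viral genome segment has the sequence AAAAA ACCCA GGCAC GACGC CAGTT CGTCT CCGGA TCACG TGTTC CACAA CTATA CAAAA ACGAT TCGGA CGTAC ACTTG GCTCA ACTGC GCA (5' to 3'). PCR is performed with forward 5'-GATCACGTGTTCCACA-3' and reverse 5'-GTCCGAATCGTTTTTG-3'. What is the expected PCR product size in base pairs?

38 bp

Scanning the template, GATCACGTGTTCCACA occurs at positions 34–49; this primer anneals to the bottom strand there with its 3' end pointing downstream.
Taking the reverse complement of GTCCGAATCGTTTTTG gives CAAAAACGATTCGGAC, found at positions 56–71 on the template; the primer anneals here to the top strand with its 3' end pointing upstream.
The product runs from position 34 to position 71, so its length is 71 − 34 + 1 = 38 bp.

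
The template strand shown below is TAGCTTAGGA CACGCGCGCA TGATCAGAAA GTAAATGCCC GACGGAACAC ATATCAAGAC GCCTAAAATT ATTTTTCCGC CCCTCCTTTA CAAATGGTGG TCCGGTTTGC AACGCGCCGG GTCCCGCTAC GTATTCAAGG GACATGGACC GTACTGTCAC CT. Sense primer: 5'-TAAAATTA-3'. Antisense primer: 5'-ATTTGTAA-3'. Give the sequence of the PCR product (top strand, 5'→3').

The forward primer matches the template at positions 64–71.
The reverse primer's reverse complement is TTACAAAT, which matches the template at positions 88–95.
The product is the template from position 64 through 95 (32 bp).

5'-TAAAATTATTTTTCCGCCCCTCCTTTACAAAT-3'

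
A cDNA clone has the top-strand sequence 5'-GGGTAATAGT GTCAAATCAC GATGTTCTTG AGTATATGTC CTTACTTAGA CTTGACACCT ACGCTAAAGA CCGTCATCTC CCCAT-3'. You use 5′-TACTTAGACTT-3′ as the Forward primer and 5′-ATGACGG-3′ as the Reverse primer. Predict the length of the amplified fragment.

Scanning the template, TACTTAGACTT occurs at positions 43–53; this primer anneals to the bottom strand there with its 3' end pointing downstream.
Reverse complement of the reverse primer: CCGTCAT. This occurs on the top strand at positions 71–77.
Product length = (reverse-primer end) − (forward-primer start) + 1 = 77 − 43 + 1 = 35 bp.

35 bp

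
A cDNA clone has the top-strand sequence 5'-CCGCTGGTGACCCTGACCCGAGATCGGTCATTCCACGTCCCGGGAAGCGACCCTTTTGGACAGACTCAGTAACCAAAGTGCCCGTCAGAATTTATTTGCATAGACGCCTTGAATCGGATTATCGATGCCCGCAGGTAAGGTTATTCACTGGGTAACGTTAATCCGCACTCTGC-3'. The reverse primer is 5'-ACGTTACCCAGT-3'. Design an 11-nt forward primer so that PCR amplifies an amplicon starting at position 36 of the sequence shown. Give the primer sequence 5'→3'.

5'-CGTCCCGGGAA-3'

The reverse primer's reverse complement ACTGGGTAACGT matches the template at positions 147–158; the product starts at position 36.
The forward primer is identical to the top strand over positions 36–46: CGTCCCGGGAA.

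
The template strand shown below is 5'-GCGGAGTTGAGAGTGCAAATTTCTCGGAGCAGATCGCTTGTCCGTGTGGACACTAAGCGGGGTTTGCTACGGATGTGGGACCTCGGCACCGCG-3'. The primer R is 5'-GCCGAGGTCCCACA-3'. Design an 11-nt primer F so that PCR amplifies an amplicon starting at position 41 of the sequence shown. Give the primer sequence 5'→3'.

5'-TCCGTGTGGAC-3'

The reverse primer's reverse complement TGTGGGACCTCGGC matches the template at positions 74–87; the product starts at position 41.
The forward primer is identical to the top strand over positions 41–51: TCCGTGTGGAC.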